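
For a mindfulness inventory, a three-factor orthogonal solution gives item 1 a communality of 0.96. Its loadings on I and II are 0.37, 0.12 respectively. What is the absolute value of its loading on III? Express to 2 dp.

Under orthogonal rotation h² = Σλ², so λ_III² = h² − (0.1513) = 0.96 − 0.1513 = 0.8087.
|λ| = √0.8087 = 0.8993.

0.90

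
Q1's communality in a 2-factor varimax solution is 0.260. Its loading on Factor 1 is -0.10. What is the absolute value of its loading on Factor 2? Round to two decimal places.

0.50

Under orthogonal rotation h² = Σλ², so λ_Factor 2² = h² − (0.0100) = 0.260 − 0.0100 = 0.2500.
|λ| = √0.2500 = 0.5000.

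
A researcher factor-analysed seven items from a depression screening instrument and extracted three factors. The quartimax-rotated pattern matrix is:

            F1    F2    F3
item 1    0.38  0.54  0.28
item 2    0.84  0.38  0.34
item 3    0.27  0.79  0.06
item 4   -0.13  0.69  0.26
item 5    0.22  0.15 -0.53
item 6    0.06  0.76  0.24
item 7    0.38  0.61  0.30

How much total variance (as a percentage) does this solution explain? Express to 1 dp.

SS loadings by factor: 1.1362, 2.5084, 0.6937; total = 4.3383.
Total variance with 7 standardized items is 7, so the solution explains 4.3383/7 = 0.6198 = 61.98%.

62.0%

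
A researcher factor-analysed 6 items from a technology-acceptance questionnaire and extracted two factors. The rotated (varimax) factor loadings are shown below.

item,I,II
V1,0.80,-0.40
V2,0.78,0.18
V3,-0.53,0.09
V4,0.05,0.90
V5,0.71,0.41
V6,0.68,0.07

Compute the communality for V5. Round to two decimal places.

h² = 0.71² + 0.41² = 0.5041 + 0.1681 = 0.6722

0.67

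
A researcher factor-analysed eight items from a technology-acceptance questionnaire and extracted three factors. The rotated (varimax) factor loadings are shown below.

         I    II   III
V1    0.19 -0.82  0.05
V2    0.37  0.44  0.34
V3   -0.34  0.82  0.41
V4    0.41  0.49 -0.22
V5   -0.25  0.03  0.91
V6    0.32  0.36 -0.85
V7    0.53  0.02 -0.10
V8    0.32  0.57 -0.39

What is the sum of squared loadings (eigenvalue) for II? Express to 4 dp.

SS loadings for II = (-0.82)² + 0.44² + 0.82² + 0.49² + 0.03² + 0.36² + 0.02² + 0.57² = 0.6724 + 0.1936 + 0.6724 + 0.2401 + 0.0009 + 0.1296 + 0.0004 + 0.3249 = 2.2343

2.2343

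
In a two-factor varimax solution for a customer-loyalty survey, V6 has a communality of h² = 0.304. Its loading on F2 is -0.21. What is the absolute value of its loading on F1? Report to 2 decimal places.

0.51

Under orthogonal rotation h² = Σλ², so λ_F1² = h² − (0.0441) = 0.304 − 0.0441 = 0.2599.
|λ| = √0.2599 = 0.5098.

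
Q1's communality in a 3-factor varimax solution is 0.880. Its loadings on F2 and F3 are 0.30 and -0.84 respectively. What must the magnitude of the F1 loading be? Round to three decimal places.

Under orthogonal rotation h² = Σλ², so λ_F1² = h² − (0.7956) = 0.880 − 0.7956 = 0.0844.
|λ| = √0.0844 = 0.2905.

0.291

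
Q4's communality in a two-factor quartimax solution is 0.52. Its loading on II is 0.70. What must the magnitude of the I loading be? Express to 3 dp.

Under orthogonal rotation h² = Σλ², so λ_I² = h² − (0.4900) = 0.52 − 0.4900 = 0.0300.
|λ| = √0.0300 = 0.1732.

0.173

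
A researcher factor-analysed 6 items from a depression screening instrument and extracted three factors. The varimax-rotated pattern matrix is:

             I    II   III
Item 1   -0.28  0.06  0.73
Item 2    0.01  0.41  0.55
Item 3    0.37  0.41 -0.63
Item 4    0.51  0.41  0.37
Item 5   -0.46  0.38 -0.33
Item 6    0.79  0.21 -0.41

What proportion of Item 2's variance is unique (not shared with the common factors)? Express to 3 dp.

0.529

h² = 0.01² + 0.41² + 0.55² = 0.0001 + 0.1681 + 0.3025 = 0.4707
Uniqueness u² = 1 − h² = 1 − 0.4707 = 0.5293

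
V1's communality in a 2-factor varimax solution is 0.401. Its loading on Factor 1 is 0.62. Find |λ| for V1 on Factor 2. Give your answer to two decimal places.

Under orthogonal rotation h² = Σλ², so λ_Factor 2² = h² − (0.3844) = 0.401 − 0.3844 = 0.0166.
|λ| = √0.0166 = 0.1288.

0.13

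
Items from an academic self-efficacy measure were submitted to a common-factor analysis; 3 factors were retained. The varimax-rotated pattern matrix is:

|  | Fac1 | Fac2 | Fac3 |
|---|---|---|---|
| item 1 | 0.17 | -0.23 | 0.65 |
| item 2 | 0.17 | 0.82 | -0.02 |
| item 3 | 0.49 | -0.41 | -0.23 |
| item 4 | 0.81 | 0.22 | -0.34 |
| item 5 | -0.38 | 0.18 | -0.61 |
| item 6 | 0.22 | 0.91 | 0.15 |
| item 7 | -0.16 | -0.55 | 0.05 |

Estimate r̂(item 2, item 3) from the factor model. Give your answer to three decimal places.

-0.248

r̂ = Σ λ_i·λ_j across factors = (0.17)(0.49) + (0.82)(-0.41) + (-0.02)(-0.23)
  = +0.0833 -0.3362 +0.0046 = -0.2483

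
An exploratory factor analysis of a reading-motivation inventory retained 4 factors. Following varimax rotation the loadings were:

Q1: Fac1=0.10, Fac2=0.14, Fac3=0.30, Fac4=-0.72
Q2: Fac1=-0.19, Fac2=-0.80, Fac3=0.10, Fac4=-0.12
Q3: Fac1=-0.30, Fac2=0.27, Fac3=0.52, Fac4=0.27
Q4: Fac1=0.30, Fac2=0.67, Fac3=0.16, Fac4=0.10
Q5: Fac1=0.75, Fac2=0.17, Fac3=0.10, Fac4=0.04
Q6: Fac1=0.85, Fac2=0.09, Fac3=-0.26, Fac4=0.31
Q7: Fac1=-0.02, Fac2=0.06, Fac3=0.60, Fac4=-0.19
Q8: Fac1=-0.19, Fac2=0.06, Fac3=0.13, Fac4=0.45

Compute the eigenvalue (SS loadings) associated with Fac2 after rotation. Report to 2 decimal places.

SS loadings for Fac2 = 0.14² + (-0.80)² + 0.27² + 0.67² + 0.17² + 0.09² + 0.06² + 0.06² = 0.0196 + 0.6400 + 0.0729 + 0.4489 + 0.0289 + 0.0081 + 0.0036 + 0.0036 = 1.2256

1.23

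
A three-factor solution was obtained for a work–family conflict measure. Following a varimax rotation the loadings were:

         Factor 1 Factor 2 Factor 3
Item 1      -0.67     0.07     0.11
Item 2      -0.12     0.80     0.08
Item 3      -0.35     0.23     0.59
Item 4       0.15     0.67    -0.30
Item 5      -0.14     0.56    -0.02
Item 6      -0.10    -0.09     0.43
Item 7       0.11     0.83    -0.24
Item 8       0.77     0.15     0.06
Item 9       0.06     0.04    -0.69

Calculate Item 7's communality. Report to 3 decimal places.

h² = 0.11² + 0.83² + (-0.24)² = 0.0121 + 0.6889 + 0.0576 = 0.7586

0.759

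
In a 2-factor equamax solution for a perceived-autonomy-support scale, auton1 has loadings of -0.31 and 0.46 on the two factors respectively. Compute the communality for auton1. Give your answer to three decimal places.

0.308

h² = (-0.31)² + 0.46² = 0.0961 + 0.2116 = 0.3077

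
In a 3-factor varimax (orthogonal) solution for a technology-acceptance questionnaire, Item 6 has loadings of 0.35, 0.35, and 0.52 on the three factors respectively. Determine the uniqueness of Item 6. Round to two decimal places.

h² = 0.35² + 0.35² + 0.52² = 0.1225 + 0.1225 + 0.2704 = 0.5154
Uniqueness u² = 1 − h² = 1 − 0.5154 = 0.4846

0.48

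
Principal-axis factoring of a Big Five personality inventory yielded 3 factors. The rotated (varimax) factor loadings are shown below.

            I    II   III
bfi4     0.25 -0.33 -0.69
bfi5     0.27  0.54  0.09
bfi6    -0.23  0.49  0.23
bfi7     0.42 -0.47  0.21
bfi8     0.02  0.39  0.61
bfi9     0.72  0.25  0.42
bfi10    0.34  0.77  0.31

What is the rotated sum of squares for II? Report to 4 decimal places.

1.6690

SS loadings for II = (-0.33)² + 0.54² + 0.49² + (-0.47)² + 0.39² + 0.25² + 0.77² = 0.1089 + 0.2916 + 0.2401 + 0.2209 + 0.1521 + 0.0625 + 0.5929 = 1.6690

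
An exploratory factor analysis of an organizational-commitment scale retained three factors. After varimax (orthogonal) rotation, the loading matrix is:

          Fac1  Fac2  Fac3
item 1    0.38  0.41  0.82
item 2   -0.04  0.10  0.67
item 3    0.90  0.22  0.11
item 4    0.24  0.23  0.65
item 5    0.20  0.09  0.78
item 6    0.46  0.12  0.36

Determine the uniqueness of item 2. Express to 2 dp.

0.54

h² = (-0.04)² + 0.10² + 0.67² = 0.0016 + 0.0100 + 0.4489 = 0.4605
Uniqueness u² = 1 − h² = 1 − 0.4605 = 0.5395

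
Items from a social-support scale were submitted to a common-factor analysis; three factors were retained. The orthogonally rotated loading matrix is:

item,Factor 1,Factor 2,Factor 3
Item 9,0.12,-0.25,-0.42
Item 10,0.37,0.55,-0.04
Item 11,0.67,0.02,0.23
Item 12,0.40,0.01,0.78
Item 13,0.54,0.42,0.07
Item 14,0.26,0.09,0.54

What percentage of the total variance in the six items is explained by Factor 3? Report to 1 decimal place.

SS loadings for Factor 3 = (-0.42)² + (-0.04)² + 0.23² + 0.78² + 0.07² + 0.54² = 1.1358
With 6 standardized items, total variance = 6. Proportion = 1.1358/6 = 0.1893 → 18.93%.

18.9%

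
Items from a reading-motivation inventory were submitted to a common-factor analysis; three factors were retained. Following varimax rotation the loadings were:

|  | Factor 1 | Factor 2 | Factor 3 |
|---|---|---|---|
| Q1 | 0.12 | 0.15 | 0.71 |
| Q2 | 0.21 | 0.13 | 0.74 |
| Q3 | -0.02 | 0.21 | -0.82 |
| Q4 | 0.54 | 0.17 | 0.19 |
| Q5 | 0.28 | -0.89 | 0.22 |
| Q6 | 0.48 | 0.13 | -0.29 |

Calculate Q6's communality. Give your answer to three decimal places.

0.331

h² = 0.48² + 0.13² + (-0.29)² = 0.2304 + 0.0169 + 0.0841 = 0.3314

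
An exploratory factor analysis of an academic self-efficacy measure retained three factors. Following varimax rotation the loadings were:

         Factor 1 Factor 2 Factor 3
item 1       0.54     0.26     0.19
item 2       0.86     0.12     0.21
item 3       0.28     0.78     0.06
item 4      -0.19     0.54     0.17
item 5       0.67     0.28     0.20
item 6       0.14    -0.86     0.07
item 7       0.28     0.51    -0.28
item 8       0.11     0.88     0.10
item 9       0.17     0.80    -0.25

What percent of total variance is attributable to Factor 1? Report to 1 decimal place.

19.3%

SS loadings for Factor 1 = 0.54² + 0.86² + 0.28² + (-0.19)² + 0.67² + 0.14² + 0.28² + 0.11² + 0.17² = 1.7336
With 9 standardized items, total variance = 9. Proportion = 1.7336/9 = 0.1926 → 19.26%.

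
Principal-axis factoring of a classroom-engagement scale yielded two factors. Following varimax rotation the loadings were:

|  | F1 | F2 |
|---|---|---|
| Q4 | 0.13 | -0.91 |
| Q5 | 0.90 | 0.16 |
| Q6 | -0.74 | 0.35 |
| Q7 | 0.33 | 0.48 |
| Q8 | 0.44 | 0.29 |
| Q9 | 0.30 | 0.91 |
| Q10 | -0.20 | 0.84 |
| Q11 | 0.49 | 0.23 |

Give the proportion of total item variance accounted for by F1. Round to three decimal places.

0.256

SS loadings for F1 = 0.13² + 0.90² + (-0.74)² + 0.33² + 0.44² + 0.30² + (-0.20)² + 0.49² = 2.0471
Proportion of variance = 2.0471 / 8 = 0.2559.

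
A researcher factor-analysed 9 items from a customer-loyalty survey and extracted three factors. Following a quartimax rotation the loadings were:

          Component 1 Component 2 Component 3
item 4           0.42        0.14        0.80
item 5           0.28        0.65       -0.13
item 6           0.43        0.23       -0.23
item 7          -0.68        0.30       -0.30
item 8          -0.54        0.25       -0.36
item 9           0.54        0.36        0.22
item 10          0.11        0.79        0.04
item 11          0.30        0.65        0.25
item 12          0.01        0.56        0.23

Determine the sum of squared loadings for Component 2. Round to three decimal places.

2.137

SS loadings for Component 2 = 0.14² + 0.65² + 0.23² + 0.30² + 0.25² + 0.36² + 0.79² + 0.65² + 0.56² = 0.0196 + 0.4225 + 0.0529 + 0.0900 + 0.0625 + 0.1296 + 0.6241 + 0.4225 + 0.3136 = 2.1373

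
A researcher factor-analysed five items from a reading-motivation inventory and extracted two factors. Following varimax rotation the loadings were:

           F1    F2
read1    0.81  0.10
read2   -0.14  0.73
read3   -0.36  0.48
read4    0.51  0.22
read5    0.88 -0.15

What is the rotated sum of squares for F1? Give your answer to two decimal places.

SS loadings for F1 = 0.81² + (-0.14)² + (-0.36)² + 0.51² + 0.88² = 0.6561 + 0.0196 + 0.1296 + 0.2601 + 0.7744 = 1.8398

1.84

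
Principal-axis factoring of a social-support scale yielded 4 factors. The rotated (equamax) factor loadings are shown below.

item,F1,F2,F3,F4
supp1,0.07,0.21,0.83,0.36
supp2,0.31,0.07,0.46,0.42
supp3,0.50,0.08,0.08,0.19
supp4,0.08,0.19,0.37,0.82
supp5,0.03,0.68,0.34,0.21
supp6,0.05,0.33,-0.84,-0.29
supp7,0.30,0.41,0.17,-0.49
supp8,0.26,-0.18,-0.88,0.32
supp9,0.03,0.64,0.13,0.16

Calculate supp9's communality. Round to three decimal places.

h² = 0.03² + 0.64² + 0.13² + 0.16² = 0.0009 + 0.4096 + 0.0169 + 0.0256 = 0.4530

0.453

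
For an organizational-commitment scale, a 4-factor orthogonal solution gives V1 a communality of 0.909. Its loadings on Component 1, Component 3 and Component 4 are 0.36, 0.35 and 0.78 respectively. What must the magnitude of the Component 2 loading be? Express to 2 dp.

0.22

Under orthogonal rotation h² = Σλ², so λ_Component 2² = h² − (0.8605) = 0.909 − 0.8605 = 0.0485.
|λ| = √0.0485 = 0.2202.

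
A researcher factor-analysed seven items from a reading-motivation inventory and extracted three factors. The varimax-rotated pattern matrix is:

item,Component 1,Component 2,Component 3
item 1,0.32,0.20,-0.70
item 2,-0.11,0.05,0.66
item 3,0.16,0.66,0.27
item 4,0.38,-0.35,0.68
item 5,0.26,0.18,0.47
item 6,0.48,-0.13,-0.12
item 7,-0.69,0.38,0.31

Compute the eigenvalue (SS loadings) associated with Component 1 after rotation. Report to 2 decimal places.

1.06

SS loadings for Component 1 = 0.32² + (-0.11)² + 0.16² + 0.38² + 0.26² + 0.48² + (-0.69)² = 0.1024 + 0.0121 + 0.0256 + 0.1444 + 0.0676 + 0.2304 + 0.4761 = 1.0586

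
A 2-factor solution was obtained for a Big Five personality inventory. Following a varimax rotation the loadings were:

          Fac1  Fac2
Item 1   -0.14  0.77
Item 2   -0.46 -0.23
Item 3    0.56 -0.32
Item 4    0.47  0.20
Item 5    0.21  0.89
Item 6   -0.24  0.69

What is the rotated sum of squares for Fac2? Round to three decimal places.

SS loadings for Fac2 = 0.77² + (-0.23)² + (-0.32)² + 0.20² + 0.89² + 0.69² = 0.5929 + 0.0529 + 0.1024 + 0.0400 + 0.7921 + 0.4761 = 2.0564

2.056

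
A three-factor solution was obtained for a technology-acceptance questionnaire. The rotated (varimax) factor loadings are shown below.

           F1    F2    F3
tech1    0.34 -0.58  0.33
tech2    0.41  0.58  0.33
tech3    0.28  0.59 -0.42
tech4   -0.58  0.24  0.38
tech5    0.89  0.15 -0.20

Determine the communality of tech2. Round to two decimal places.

0.61

h² = 0.41² + 0.58² + 0.33² = 0.1681 + 0.3364 + 0.1089 = 0.6134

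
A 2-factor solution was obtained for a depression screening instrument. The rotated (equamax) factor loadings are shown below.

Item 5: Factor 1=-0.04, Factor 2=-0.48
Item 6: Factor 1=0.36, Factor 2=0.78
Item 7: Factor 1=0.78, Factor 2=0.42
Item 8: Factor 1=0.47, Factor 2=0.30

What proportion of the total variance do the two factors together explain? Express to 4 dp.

Communalities: 0.2320, 0.7380, 0.7848, 0.3109; Σh² = 2.0657.
Total variance with 4 standardized items is 4, so the solution explains 2.0657/4 = 0.5164.

0.5164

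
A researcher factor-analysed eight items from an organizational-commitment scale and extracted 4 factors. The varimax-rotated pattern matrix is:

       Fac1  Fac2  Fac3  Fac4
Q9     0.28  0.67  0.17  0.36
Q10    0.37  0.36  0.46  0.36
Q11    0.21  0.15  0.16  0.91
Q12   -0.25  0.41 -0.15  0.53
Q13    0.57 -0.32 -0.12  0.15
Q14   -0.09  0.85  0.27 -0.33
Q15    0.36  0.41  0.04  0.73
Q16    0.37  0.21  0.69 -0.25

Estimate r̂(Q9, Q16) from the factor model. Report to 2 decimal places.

r̂ = Σ λ_i·λ_j across factors = (0.28)(0.37) + (0.67)(0.21) + (0.17)(0.69) + (0.36)(-0.25)
  = +0.1036 +0.1407 +0.1173 -0.0900 = 0.2716

0.27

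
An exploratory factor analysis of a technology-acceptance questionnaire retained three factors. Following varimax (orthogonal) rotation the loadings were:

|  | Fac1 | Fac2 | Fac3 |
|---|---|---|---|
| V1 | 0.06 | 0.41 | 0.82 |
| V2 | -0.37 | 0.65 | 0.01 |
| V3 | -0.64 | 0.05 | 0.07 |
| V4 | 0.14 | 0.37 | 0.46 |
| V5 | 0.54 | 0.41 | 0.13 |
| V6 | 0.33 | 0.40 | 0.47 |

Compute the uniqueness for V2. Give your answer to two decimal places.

0.44

h² = (-0.37)² + 0.65² + 0.01² = 0.1369 + 0.4225 + 0.0001 = 0.5595
Uniqueness u² = 1 − h² = 1 − 0.5595 = 0.4405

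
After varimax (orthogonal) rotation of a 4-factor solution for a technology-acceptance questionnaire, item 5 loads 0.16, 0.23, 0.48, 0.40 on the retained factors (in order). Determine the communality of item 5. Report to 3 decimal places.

0.469

h² = 0.16² + 0.23² + 0.48² + 0.40² = 0.0256 + 0.0529 + 0.2304 + 0.1600 = 0.4689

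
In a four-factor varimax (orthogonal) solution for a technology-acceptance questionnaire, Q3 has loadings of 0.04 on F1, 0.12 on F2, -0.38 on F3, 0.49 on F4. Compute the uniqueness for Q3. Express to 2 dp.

h² = 0.04² + 0.12² + (-0.38)² + 0.49² = 0.0016 + 0.0144 + 0.1444 + 0.2401 = 0.4005
Uniqueness u² = 1 − h² = 1 − 0.4005 = 0.5995

0.60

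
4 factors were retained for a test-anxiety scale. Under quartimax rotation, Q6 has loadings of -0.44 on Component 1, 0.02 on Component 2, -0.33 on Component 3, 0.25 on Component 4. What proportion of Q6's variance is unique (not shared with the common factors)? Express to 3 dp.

h² = (-0.44)² + 0.02² + (-0.33)² + 0.25² = 0.1936 + 0.0004 + 0.1089 + 0.0625 = 0.3654
Uniqueness u² = 1 − h² = 1 − 0.3654 = 0.6346

0.635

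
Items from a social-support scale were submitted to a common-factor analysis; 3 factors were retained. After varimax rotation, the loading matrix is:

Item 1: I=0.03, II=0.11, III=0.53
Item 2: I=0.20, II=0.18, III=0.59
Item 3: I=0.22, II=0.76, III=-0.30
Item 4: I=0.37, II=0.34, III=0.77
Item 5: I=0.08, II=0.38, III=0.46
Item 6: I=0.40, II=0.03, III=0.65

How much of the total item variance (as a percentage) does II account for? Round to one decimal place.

14.7%

SS loadings for II = 0.11² + 0.18² + 0.76² + 0.34² + 0.38² + 0.03² = 0.8830
With 6 standardized items, total variance = 6. Proportion = 0.8830/6 = 0.1472 → 14.72%.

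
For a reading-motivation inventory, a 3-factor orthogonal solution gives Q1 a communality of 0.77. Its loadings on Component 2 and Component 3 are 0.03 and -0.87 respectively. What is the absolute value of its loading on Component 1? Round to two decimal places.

0.11

Under orthogonal rotation h² = Σλ², so λ_Component 1² = h² − (0.7578) = 0.77 − 0.7578 = 0.0122.
|λ| = √0.0122 = 0.1105.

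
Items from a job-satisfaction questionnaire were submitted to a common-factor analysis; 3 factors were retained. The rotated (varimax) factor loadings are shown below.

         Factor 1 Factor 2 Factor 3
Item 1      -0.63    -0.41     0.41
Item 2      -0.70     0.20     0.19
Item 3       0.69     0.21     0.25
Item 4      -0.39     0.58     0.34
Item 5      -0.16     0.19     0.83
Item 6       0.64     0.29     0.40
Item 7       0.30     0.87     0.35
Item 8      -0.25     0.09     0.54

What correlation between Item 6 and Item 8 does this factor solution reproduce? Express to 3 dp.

r̂ = Σ λ_i·λ_j across factors = (0.64)(-0.25) + (0.29)(0.09) + (0.40)(0.54)
  = -0.1600 +0.0261 +0.2160 = 0.0821

0.082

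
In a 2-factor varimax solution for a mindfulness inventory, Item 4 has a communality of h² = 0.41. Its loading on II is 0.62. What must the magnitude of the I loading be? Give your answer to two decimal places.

0.16

Under orthogonal rotation h² = Σλ², so λ_I² = h² − (0.3844) = 0.41 − 0.3844 = 0.0256.
|λ| = √0.0256 = 0.1600.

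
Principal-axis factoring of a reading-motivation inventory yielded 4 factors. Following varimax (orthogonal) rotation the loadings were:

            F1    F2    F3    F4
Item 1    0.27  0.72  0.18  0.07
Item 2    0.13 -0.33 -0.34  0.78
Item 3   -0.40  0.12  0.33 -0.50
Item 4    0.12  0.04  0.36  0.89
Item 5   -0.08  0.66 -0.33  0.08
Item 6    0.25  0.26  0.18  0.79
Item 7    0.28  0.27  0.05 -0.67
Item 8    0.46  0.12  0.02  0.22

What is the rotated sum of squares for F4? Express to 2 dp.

SS loadings for F4 = 0.07² + 0.78² + (-0.50)² + 0.89² + 0.08² + 0.79² + (-0.67)² + 0.22² = 0.0049 + 0.6084 + 0.2500 + 0.7921 + 0.0064 + 0.6241 + 0.4489 + 0.0484 = 2.7832

2.78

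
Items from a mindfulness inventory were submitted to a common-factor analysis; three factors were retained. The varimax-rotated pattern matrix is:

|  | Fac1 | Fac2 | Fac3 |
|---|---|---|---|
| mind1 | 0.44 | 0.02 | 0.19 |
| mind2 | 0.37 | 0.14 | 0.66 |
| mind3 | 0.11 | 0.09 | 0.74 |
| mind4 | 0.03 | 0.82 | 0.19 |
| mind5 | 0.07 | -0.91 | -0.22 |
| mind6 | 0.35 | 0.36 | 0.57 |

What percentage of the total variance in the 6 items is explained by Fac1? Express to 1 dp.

7.8%

SS loadings for Fac1 = 0.44² + 0.37² + 0.11² + 0.03² + 0.07² + 0.35² = 0.4709
With 6 standardized items, total variance = 6. Proportion = 0.4709/6 = 0.0785 → 7.85%.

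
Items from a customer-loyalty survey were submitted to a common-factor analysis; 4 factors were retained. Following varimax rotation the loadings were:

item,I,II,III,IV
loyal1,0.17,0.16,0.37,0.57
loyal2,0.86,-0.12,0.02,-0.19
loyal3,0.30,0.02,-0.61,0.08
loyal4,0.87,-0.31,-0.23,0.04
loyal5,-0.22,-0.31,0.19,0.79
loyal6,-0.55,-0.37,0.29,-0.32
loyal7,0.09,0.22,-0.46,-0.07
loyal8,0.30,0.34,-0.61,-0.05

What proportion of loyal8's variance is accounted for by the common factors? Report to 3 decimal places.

0.580

h² = 0.30² + 0.34² + (-0.61)² + (-0.05)² = 0.0900 + 0.1156 + 0.3721 + 0.0025 = 0.5802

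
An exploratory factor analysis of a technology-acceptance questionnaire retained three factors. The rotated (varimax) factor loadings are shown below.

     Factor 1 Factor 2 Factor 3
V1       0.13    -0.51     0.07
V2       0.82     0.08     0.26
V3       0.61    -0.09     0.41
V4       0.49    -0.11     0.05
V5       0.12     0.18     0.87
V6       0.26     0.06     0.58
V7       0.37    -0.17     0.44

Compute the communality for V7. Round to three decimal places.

h² = 0.37² + (-0.17)² + 0.44² = 0.1369 + 0.0289 + 0.1936 = 0.3594

0.359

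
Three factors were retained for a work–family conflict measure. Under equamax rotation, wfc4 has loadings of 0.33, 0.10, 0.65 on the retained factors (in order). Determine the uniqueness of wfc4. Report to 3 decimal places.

h² = 0.33² + 0.10² + 0.65² = 0.1089 + 0.0100 + 0.4225 = 0.5414
Uniqueness u² = 1 − h² = 1 − 0.5414 = 0.4586

0.459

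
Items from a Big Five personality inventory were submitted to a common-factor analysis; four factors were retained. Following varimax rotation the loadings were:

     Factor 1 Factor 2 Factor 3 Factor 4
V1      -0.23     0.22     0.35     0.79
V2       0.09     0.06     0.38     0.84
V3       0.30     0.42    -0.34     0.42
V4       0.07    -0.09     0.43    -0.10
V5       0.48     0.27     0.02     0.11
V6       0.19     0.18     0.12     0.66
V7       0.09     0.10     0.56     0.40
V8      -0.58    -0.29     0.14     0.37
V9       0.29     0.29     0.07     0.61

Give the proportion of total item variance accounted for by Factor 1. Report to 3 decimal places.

0.095

SS loadings for Factor 1 = (-0.23)² + 0.09² + 0.30² + 0.07² + 0.48² + 0.19² + 0.09² + (-0.58)² + 0.29² = 0.8510
Proportion of variance = 0.8510 / 9 = 0.0946.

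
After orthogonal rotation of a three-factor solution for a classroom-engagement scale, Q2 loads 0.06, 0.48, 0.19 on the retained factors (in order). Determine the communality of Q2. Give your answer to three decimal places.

0.270

h² = 0.06² + 0.48² + 0.19² = 0.0036 + 0.2304 + 0.0361 = 0.2701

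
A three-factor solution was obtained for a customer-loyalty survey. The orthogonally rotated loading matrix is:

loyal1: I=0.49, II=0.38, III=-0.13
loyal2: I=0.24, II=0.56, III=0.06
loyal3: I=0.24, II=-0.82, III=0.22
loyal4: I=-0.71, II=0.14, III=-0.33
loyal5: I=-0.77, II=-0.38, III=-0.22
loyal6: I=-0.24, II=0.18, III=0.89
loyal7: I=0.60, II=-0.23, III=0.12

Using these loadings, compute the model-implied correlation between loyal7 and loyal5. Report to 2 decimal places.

r̂ = Σ λ_i·λ_j across factors = (0.60)(-0.77) + (-0.23)(-0.38) + (0.12)(-0.22)
  = -0.4620 +0.0874 -0.0264 = -0.4010

-0.40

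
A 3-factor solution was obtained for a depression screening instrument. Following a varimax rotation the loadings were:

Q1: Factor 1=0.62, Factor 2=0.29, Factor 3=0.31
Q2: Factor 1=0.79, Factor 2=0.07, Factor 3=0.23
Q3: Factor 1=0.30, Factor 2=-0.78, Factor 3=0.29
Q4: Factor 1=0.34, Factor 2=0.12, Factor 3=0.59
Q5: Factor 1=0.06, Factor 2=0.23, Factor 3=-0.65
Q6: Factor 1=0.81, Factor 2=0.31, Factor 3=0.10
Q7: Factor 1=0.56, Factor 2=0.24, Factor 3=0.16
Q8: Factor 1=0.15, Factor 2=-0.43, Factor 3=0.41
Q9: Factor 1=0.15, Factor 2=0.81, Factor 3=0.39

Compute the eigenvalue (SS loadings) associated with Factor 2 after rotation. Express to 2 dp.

1.76

SS loadings for Factor 2 = 0.29² + 0.07² + (-0.78)² + 0.12² + 0.23² + 0.31² + 0.24² + (-0.43)² + 0.81² = 0.0841 + 0.0049 + 0.6084 + 0.0144 + 0.0529 + 0.0961 + 0.0576 + 0.1849 + 0.6561 = 1.7594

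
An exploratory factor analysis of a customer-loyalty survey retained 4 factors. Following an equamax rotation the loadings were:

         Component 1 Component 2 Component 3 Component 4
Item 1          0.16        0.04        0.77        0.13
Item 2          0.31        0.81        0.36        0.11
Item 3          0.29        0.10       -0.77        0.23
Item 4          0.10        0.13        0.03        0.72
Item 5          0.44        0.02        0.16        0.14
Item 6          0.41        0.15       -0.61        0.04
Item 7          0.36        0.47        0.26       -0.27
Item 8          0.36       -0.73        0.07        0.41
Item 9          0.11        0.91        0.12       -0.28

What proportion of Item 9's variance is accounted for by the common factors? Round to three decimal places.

h² = 0.11² + 0.91² + 0.12² + (-0.28)² = 0.0121 + 0.8281 + 0.0144 + 0.0784 = 0.9330

0.933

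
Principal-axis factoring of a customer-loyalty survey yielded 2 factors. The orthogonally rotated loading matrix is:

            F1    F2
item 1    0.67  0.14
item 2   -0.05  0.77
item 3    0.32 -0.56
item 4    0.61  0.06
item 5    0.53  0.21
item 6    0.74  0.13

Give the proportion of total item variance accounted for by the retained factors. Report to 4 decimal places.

0.4575

SS loadings by factor: 1.7544, 0.9907; total = 2.7451.
Total variance with 6 standardized items is 6, so the solution explains 2.7451/6 = 0.4575.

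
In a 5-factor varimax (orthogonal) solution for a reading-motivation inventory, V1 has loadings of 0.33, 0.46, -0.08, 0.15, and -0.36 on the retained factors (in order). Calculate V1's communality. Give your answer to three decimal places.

0.479

h² = 0.33² + 0.46² + (-0.08)² + 0.15² + (-0.36)² = 0.1089 + 0.2116 + 0.0064 + 0.0225 + 0.1296 = 0.4790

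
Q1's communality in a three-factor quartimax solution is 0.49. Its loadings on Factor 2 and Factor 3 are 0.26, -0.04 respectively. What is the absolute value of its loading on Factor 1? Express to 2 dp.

Under orthogonal rotation h² = Σλ², so λ_Factor 1² = h² − (0.0692) = 0.49 − 0.0692 = 0.4208.
|λ| = √0.4208 = 0.6487.

0.65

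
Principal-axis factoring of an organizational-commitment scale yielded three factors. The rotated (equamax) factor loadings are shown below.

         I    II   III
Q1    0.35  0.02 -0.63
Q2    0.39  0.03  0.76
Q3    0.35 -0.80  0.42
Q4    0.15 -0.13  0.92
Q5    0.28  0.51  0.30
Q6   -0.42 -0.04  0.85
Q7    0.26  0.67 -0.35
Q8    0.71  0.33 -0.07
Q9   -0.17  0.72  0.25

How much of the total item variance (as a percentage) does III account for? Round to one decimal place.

33.3%

SS loadings for III = (-0.63)² + 0.76² + 0.42² + 0.92² + 0.30² + 0.85² + (-0.35)² + (-0.07)² + 0.25² = 2.9997
With 9 standardized items, total variance = 9. Proportion = 2.9997/9 = 0.3333 → 33.33%.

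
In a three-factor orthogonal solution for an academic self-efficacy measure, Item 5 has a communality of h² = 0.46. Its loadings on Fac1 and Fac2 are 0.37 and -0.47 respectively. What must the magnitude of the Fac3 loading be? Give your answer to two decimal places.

Under orthogonal rotation h² = Σλ², so λ_Fac3² = h² − (0.3578) = 0.46 − 0.3578 = 0.1022.
|λ| = √0.1022 = 0.3197.

0.32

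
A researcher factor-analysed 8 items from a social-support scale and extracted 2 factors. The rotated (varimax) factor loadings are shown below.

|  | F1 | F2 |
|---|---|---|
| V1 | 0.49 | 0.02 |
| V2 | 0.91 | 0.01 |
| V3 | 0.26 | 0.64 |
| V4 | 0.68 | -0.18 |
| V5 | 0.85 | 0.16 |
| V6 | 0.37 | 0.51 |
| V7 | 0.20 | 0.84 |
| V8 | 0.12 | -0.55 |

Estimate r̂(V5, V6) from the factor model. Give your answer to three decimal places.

0.396

r̂ = Σ λ_i·λ_j across factors = (0.85)(0.37) + (0.16)(0.51)
  = +0.3145 +0.0816 = 0.3961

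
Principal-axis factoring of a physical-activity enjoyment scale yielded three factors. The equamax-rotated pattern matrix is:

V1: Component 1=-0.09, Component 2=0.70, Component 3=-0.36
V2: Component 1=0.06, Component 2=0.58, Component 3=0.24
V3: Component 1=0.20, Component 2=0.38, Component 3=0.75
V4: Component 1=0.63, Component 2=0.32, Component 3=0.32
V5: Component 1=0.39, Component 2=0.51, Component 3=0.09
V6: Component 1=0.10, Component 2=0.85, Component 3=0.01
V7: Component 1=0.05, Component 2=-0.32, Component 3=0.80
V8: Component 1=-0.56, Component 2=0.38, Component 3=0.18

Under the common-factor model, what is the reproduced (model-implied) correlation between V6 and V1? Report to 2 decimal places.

r̂ = Σ λ_i·λ_j across factors = (0.10)(-0.09) + (0.85)(0.70) + (0.01)(-0.36)
  = -0.0090 +0.5950 -0.0036 = 0.5824

0.58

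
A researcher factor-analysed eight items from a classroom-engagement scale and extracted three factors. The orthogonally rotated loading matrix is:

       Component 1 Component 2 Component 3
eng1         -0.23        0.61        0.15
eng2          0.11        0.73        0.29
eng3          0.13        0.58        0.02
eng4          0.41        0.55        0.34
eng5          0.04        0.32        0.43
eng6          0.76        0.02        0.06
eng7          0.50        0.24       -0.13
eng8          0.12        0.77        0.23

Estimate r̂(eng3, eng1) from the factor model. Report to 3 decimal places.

r̂ = Σ λ_i·λ_j across factors = (0.13)(-0.23) + (0.58)(0.61) + (0.02)(0.15)
  = -0.0299 +0.3538 +0.0030 = 0.3269

0.327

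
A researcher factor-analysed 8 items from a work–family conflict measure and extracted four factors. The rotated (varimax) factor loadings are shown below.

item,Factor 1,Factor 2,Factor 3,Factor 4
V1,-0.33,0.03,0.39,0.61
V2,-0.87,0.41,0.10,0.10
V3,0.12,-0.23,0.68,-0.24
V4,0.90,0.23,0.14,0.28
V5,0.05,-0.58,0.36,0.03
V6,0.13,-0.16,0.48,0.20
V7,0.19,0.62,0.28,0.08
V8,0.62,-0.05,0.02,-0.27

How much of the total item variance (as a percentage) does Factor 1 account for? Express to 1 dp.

SS loadings for Factor 1 = (-0.33)² + (-0.87)² + 0.12² + 0.90² + 0.05² + 0.13² + 0.19² + 0.62² = 2.1301
With 8 standardized items, total variance = 8. Proportion = 2.1301/8 = 0.2663 → 26.63%.

26.6%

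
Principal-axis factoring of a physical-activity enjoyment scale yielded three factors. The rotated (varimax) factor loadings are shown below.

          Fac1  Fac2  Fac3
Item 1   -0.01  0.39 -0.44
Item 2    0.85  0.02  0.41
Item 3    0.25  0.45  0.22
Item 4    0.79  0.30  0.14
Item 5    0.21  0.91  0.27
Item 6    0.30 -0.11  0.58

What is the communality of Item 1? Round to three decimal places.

h² = (-0.01)² + 0.39² + (-0.44)² = 0.0001 + 0.1521 + 0.1936 = 0.3458

0.346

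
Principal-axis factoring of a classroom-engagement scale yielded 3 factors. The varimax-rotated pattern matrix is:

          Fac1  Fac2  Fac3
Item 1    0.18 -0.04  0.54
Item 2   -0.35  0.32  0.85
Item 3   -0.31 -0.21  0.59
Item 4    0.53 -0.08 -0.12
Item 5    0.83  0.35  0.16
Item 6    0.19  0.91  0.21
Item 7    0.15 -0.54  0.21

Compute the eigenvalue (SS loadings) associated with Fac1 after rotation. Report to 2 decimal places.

SS loadings for Fac1 = 0.18² + (-0.35)² + (-0.31)² + 0.53² + 0.83² + 0.19² + 0.15² = 0.0324 + 0.1225 + 0.0961 + 0.2809 + 0.6889 + 0.0361 + 0.0225 = 1.2794

1.28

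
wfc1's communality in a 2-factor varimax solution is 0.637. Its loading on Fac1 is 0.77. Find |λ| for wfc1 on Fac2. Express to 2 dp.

Under orthogonal rotation h² = Σλ², so λ_Fac2² = h² − (0.5929) = 0.637 − 0.5929 = 0.0441.
|λ| = √0.0441 = 0.2100.

0.21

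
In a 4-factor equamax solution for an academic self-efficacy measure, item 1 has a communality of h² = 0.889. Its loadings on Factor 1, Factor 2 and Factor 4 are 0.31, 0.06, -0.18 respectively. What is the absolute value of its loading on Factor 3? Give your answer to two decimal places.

0.87

Under orthogonal rotation h² = Σλ², so λ_Factor 3² = h² − (0.1321) = 0.889 − 0.1321 = 0.7569.
|λ| = √0.7569 = 0.8700.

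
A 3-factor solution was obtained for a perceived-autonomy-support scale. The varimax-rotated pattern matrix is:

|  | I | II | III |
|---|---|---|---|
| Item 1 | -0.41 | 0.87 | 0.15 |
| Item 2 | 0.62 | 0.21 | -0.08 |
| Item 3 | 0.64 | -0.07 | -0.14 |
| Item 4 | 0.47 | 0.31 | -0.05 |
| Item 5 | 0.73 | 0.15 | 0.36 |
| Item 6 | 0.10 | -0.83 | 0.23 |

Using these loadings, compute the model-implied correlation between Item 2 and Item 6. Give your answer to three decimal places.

r̂ = Σ λ_i·λ_j across factors = (0.62)(0.10) + (0.21)(-0.83) + (-0.08)(0.23)
  = +0.0620 -0.1743 -0.0184 = -0.1307

-0.131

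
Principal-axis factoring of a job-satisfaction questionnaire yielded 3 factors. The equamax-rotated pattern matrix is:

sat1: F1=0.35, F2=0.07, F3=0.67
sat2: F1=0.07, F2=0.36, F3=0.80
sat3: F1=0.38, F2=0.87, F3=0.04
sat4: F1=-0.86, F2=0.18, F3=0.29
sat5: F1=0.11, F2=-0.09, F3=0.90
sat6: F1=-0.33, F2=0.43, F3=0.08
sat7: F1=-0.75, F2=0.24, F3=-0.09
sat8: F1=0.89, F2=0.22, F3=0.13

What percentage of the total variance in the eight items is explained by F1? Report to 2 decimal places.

SS loadings for F1 = 0.35² + 0.07² + 0.38² + (-0.86)² + 0.11² + (-0.33)² + (-0.75)² + 0.89² = 2.4870
With 8 standardized items, total variance = 8. Proportion = 2.4870/8 = 0.3109 → 31.09%.

31.09%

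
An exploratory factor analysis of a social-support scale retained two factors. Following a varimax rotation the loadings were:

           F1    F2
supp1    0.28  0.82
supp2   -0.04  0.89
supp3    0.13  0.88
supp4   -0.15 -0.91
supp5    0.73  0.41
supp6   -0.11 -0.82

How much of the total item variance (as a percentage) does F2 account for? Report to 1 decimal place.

65.1%

SS loadings for F2 = 0.82² + 0.89² + 0.88² + (-0.91)² + 0.41² + (-0.82)² = 3.9075
With 6 standardized items, total variance = 6. Proportion = 3.9075/6 = 0.6512 → 65.12%.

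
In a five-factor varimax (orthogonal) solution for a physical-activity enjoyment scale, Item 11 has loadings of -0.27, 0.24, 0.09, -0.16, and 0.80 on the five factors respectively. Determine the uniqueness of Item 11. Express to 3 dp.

0.196

h² = (-0.27)² + 0.24² + 0.09² + (-0.16)² + 0.80² = 0.0729 + 0.0576 + 0.0081 + 0.0256 + 0.6400 = 0.8042
Uniqueness u² = 1 − h² = 1 − 0.8042 = 0.1958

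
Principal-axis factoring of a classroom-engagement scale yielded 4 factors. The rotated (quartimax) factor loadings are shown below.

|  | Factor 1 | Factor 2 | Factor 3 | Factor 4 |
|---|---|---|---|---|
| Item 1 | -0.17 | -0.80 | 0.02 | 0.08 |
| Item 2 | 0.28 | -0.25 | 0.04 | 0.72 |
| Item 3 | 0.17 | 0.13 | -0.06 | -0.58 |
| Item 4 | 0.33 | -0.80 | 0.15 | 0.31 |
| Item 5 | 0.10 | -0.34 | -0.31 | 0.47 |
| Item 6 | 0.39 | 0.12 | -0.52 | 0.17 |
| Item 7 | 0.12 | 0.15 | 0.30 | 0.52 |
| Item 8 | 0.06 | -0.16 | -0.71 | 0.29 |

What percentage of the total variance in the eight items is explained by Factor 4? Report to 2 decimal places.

SS loadings for Factor 4 = 0.08² + 0.72² + (-0.58)² + 0.31² + 0.47² + 0.17² + 0.52² + 0.29² = 1.5616
With 8 standardized items, total variance = 8. Proportion = 1.5616/8 = 0.1952 → 19.52%.

19.52%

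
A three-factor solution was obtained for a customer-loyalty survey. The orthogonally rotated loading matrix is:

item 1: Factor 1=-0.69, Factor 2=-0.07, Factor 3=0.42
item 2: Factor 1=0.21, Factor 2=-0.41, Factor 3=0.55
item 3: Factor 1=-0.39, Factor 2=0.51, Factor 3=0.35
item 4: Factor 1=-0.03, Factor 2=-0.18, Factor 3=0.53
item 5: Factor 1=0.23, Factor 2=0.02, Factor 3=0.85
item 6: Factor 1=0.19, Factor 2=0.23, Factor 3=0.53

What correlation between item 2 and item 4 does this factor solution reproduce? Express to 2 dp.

r̂ = Σ λ_i·λ_j across factors = (0.21)(-0.03) + (-0.41)(-0.18) + (0.55)(0.53)
  = -0.0063 +0.0738 +0.2915 = 0.3590

0.36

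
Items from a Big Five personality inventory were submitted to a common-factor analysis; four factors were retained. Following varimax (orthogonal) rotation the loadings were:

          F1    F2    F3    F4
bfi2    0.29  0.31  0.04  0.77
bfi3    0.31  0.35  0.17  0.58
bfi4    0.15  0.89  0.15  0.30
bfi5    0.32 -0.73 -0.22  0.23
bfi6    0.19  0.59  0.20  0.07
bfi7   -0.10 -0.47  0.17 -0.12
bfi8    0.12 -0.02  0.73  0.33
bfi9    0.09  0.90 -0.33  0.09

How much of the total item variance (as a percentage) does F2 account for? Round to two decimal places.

36.54%

SS loadings for F2 = 0.31² + 0.35² + 0.89² + (-0.73)² + 0.59² + (-0.47)² + (-0.02)² + 0.90² = 2.9230
With 8 standardized items, total variance = 8. Proportion = 2.9230/8 = 0.3654 → 36.54%.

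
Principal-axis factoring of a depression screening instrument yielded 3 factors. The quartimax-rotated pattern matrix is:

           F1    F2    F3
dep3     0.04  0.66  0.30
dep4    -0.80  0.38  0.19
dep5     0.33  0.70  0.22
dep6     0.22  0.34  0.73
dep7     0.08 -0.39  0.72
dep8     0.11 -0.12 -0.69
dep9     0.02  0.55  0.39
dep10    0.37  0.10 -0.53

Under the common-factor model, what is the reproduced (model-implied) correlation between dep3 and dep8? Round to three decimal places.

r̂ = Σ λ_i·λ_j across factors = (0.04)(0.11) + (0.66)(-0.12) + (0.30)(-0.69)
  = +0.0044 -0.0792 -0.2070 = -0.2818

-0.282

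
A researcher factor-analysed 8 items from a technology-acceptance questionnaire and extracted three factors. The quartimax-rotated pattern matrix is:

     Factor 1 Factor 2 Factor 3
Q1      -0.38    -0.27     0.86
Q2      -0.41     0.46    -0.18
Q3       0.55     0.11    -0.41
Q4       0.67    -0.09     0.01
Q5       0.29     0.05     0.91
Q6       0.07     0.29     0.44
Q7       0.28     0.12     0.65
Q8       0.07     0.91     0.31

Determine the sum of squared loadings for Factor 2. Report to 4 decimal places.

SS loadings for Factor 2 = (-0.27)² + 0.46² + 0.11² + (-0.09)² + 0.05² + 0.29² + 0.12² + 0.91² = 0.0729 + 0.2116 + 0.0121 + 0.0081 + 0.0025 + 0.0841 + 0.0144 + 0.8281 = 1.2338

1.2338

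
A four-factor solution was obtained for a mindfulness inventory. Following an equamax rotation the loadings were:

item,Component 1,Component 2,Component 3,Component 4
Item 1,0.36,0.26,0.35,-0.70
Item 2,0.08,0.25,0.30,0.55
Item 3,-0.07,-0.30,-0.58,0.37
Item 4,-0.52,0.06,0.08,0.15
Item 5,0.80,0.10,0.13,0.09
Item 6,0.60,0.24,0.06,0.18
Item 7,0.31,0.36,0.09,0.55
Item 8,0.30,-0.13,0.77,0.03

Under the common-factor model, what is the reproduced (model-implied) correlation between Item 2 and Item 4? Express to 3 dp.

0.080

r̂ = Σ λ_i·λ_j across factors = (0.08)(-0.52) + (0.25)(0.06) + (0.30)(0.08) + (0.55)(0.15)
  = -0.0416 +0.0150 +0.0240 +0.0825 = 0.0799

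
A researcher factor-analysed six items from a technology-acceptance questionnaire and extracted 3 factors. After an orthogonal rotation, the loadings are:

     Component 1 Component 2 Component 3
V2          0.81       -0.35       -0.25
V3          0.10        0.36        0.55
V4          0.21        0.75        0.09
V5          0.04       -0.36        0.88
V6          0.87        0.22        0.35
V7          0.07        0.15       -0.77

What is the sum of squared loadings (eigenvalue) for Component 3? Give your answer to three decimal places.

1.863

SS loadings for Component 3 = (-0.25)² + 0.55² + 0.09² + 0.88² + 0.35² + (-0.77)² = 0.0625 + 0.3025 + 0.0081 + 0.7744 + 0.1225 + 0.5929 = 1.8629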